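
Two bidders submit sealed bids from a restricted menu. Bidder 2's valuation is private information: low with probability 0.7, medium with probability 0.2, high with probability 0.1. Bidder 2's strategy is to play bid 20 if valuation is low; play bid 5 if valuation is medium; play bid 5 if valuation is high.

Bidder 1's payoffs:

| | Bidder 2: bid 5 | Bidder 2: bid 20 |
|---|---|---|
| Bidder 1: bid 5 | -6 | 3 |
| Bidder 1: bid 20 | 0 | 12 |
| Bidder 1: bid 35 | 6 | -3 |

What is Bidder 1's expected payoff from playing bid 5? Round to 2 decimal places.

0.30

Take the expectation over Bidder 2's valuation, weighting each type's action by its prior probability.
E[bid 5] = 0.7·3 + 0.2·(-6) + 0.1·(-6) = 2.1 + (-1.2) + (-0.6) = 0.3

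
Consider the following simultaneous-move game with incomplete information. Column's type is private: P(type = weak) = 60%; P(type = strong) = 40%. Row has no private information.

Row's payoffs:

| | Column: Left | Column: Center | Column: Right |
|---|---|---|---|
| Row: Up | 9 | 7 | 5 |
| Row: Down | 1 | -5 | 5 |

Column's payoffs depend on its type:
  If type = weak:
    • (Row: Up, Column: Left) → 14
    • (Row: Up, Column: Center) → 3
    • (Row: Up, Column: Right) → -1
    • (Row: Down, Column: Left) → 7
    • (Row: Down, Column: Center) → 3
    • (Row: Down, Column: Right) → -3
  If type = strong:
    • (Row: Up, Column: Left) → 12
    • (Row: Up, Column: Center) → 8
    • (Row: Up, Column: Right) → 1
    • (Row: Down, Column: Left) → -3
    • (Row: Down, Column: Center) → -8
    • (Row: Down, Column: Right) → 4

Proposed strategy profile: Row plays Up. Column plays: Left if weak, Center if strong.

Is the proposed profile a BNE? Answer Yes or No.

Row plays Up: E[Up] = 0.6·(9) + 0.4·(7) = 8.2; E[Down] = -1.4. Best-responding. ✓
Column (type weak), facing Up: Left gives 14, Center gives 3, Right gives -1. Proposed Left is best. ✓
Column (type strong), facing Up: Left gives 12, Center gives 8, Right gives 1. Proposed Center is not best — profitable deviation exists. ✗

No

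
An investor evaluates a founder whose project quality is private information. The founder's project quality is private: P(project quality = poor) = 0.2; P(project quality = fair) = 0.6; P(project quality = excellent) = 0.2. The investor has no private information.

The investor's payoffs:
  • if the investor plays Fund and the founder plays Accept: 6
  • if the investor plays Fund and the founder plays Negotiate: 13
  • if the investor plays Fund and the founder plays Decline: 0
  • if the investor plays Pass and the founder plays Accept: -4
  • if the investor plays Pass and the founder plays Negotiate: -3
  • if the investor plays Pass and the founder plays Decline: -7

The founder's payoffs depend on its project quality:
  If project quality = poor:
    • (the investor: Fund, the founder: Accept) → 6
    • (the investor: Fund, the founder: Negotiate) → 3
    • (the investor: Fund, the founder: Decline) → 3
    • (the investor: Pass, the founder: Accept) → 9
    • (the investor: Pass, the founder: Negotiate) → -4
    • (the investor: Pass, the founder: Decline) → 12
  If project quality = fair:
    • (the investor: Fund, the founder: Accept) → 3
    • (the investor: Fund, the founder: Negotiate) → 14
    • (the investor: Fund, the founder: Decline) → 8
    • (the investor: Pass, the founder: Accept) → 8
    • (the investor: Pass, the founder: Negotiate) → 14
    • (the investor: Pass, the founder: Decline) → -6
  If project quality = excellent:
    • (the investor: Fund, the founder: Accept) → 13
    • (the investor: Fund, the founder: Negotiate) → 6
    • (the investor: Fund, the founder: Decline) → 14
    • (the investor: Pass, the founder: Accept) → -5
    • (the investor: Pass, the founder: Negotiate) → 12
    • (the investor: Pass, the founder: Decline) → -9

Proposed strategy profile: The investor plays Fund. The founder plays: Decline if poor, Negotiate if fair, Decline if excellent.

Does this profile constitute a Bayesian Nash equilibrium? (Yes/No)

No

The investor plays Fund: E[Fund] = 0.2·(0) + 0.6·(13) + 0.2·(0) = 7.8; E[Pass] = -4.6. Best-responding. ✓
The founder (project quality poor), facing Fund: Accept gives 6, Negotiate gives 3, Decline gives 3. Proposed Decline is not best — profitable deviation exists. ✗
The founder (project quality fair), facing Fund: Accept gives 3, Negotiate gives 14, Decline gives 8. Proposed Negotiate is best. ✓
The founder (project quality excellent), facing Fund: Accept gives 13, Negotiate gives 6, Decline gives 14. Proposed Decline is best. ✓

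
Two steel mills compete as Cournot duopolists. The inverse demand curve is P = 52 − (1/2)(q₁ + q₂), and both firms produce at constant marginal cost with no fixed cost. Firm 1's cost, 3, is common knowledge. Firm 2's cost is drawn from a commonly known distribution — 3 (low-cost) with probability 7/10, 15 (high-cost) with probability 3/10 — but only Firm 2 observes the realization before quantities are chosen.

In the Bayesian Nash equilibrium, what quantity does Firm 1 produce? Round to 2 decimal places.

35.07

Type-c best response for Firm 2: q₂(c) = (52 − c) − q₁/2.
Firm 1 maximizes expected profit; its first-order condition is 52 − q₁ − (1/2)E[q₂] − 3 = 0.
Substituting E[q₂] and solving: E[c₂] = 6.6, so q₁ = (52 − 2·3 + 6.6)/(3/2) = 35.0667.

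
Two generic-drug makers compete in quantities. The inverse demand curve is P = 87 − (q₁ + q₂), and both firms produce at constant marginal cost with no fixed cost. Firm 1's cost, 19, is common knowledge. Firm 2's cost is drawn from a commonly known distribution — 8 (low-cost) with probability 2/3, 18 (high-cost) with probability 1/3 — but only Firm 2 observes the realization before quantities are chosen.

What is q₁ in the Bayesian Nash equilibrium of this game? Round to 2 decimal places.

Type-c best response for Firm 2: q₂(c) = (87 − c)/2 − q₁/2.
Firm 1 maximizes expected profit; its first-order condition is 87 − 2q₁ − E[q₂] − 19 = 0.
Substituting E[q₂] and solving: E[c₂] = 11.3333, so q₁ = (87 − 2·19 + 11.3333)/3 = 20.1111.

20.11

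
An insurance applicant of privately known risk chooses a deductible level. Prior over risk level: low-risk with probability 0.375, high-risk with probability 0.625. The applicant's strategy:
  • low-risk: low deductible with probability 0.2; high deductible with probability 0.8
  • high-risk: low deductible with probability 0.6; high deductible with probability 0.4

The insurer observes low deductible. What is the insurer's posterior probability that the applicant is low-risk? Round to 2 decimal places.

0.17

Apply Bayes' rule using the sender's strategy as the likelihood.
P(low deductible) = 0.375·0.2 + 0.625·0.6 = 0.45
P(low-risk | low deductible) = (0.375·0.2) / 0.45 = 0.075 / 0.45 = 0.166667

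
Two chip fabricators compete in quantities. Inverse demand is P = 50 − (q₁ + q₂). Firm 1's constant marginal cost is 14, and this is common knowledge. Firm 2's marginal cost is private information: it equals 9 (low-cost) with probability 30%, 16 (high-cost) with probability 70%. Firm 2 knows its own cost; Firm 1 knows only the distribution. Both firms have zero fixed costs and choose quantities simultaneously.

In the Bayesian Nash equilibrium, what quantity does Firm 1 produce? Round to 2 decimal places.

Each type of Firm 2 best-responds to q₁; Firm 1 best-responds to the expected q₂ over Firm 2's types.
Firm 2 with cost c maximizes (50 − (q₁+q₂) − c)·q₂, giving q₂(c) = (50 − c − q₁)/2.
E[c₂] = 0.3·9 + 0.7·16 = 13.9
Firm 1's FOC against E[q₂] yields q₁ = (50 − 2·14 + E[c₂])/3 = (50 − 28 + 13.9)/3 = 11.9667.

11.97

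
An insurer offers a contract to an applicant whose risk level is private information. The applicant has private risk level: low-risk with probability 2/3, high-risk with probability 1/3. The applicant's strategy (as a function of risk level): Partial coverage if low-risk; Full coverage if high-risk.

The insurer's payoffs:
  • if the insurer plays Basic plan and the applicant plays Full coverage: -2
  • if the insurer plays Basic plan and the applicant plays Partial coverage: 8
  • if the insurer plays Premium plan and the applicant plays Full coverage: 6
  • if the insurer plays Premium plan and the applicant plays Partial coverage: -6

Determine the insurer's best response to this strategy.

Basic plan

E[Basic plan] = 2/3·(8) + 1/3·(-2) = 14/3
E[Premium plan] = 2/3·(-6) + 1/3·(6) = -2
Best response: Basic plan (14/3 is the largest).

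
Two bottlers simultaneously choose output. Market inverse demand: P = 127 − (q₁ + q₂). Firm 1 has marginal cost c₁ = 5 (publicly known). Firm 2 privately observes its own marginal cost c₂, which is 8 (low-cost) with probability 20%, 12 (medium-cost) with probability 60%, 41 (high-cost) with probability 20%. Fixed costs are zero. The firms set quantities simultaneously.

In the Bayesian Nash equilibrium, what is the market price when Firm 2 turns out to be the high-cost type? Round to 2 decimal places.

Firm 2 with cost c maximizes (127 − (q₁+q₂) − c)·q₂, giving q₂(c) = (127 − c − q₁)/2.
E[c₂] = 0.2·8 + 0.6·12 + 0.2·41 = 17
Firm 1's FOC against E[q₂] yields q₁ = (127 − 2·5 + E[c₂])/3 = (127 − 10 + 17)/3 = 44.6667.
q₂(high-cost) = 20.6667, so P = 127 − (44.6667 + 20.6667) = 61.6667.

61.67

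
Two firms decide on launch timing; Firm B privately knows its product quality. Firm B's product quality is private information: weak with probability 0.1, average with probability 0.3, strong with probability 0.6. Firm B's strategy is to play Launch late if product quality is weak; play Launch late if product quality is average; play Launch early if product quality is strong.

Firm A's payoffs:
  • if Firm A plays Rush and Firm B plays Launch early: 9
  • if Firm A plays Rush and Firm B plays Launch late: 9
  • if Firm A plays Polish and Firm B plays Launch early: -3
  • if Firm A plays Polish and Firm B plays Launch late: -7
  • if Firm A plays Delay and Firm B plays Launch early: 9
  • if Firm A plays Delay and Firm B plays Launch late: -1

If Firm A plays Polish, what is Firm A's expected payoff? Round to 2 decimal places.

Take the expectation over Firm B's product quality, weighting each type's action by its prior probability.
E[Polish] = 0.1·(-7) + 0.3·(-7) + 0.6·(-3) = (-0.7) + (-2.1) + (-1.8) = -4.6

-4.60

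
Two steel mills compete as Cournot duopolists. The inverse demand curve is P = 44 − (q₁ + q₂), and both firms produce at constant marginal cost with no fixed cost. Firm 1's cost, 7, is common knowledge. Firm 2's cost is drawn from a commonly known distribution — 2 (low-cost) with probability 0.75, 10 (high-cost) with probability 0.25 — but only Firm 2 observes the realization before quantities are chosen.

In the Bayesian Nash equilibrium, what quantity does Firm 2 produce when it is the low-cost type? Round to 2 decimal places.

15.33

Each type of Firm 2 best-responds to q₁; Firm 1 best-responds to the expected q₂ over Firm 2's types.
Firm 2 with cost c maximizes (44 − (q₁+q₂) − c)·q₂, giving q₂(c) = (44 − c − q₁)/2.
E[c₂] = 0.75·2 + 0.25·10 = 4
Firm 1's FOC against E[q₂] yields q₁ = (44 − 2·7 + E[c₂])/3 = (44 − 14 + 4)/3 = 11.3333.
q₂(low-cost) = (44 − 2 − 11.3333)/2 = 15.3333.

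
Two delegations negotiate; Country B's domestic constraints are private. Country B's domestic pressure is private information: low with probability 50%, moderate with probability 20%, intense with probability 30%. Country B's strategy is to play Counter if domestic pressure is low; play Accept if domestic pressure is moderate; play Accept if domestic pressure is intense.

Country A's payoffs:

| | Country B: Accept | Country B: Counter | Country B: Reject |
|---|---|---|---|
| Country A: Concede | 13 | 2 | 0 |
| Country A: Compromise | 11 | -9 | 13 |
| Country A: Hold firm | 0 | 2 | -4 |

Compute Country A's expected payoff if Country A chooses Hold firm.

1

Take the expectation over Country B's domestic pressure, weighting each type's action by its prior probability.
E[Hold firm] = 0.5·2 + 0.2·0 + 0.3·0 = 1 + 0 + 0 = 1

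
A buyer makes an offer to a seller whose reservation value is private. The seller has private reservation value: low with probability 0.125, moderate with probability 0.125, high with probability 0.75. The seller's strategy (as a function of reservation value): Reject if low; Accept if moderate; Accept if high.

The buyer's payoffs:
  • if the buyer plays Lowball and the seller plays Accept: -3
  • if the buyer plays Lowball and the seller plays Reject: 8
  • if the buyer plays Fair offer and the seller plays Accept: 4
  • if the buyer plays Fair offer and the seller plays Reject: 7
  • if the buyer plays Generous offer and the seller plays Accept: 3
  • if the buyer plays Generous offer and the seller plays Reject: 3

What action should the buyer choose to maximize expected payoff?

Fair offer

E[Lowball] = 0.125·(8) + 0.125·(-3) + 0.75·(-3) = -1.625
E[Fair offer] = 0.125·(7) + 0.125·(4) + 0.75·(4) = 4.375
E[Generous offer] = 0.125·(3) + 0.125·(3) + 0.75·(3) = 3
Best response: Fair offer (4.375 is the largest).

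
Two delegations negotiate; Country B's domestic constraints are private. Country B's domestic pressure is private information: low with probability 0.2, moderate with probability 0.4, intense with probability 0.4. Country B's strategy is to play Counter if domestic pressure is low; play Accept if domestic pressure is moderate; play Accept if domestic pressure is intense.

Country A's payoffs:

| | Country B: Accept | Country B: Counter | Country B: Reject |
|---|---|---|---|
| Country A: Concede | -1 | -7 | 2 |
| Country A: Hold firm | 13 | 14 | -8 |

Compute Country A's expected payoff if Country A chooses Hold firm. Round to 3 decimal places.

E[Hold firm] = 0.2·14 + 0.4·13 + 0.4·13 = 2.8 + 5.2 + 5.2 = 13.2

13.200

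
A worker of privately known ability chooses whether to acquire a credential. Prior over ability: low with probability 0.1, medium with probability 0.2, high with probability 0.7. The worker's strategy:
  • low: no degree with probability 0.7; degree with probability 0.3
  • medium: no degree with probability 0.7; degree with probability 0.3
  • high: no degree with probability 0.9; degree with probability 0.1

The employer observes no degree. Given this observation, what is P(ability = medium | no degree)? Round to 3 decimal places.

P(no degree) = 0.1·0.7 + 0.2·0.7 + 0.7·0.9 = 0.84
P(medium | no degree) = (0.2·0.7) / 0.84 = 0.14 / 0.84 = 0.166667

0.167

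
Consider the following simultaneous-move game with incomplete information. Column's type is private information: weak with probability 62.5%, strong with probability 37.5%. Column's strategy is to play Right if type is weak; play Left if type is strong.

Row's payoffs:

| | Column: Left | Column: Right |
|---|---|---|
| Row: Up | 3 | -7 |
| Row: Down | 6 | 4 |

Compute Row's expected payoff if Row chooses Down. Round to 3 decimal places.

4.750

Take the expectation over Column's type, weighting each type's action by its prior probability.
E[Down] = 0.625·4 + 0.375·6 = 2.5 + 2.25 = 4.75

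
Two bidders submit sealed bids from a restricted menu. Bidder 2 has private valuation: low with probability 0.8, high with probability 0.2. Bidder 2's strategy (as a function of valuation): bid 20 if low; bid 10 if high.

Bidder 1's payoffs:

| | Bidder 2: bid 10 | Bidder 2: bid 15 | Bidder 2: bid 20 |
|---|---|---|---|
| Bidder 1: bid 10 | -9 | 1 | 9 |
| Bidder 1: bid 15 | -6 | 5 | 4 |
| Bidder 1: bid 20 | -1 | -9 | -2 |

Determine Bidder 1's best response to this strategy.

bid 10

E[bid 10] = 0.8·(9) + 0.2·(-9) = 5.4
E[bid 15] = 0.8·(4) + 0.2·(-6) = 2
E[bid 20] = 0.8·(-2) + 0.2·(-1) = -1.8
Best response: bid 10 (5.4 is the largest).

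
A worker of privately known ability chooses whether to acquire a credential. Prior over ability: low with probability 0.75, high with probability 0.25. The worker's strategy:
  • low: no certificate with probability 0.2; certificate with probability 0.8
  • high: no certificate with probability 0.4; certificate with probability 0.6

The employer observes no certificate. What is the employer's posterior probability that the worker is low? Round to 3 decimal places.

0.600

P(no certificate) = 0.75·0.2 + 0.25·0.4 = 0.25
P(low | no certificate) = (0.75·0.2) / 0.25 = 0.15 / 0.25 = 0.6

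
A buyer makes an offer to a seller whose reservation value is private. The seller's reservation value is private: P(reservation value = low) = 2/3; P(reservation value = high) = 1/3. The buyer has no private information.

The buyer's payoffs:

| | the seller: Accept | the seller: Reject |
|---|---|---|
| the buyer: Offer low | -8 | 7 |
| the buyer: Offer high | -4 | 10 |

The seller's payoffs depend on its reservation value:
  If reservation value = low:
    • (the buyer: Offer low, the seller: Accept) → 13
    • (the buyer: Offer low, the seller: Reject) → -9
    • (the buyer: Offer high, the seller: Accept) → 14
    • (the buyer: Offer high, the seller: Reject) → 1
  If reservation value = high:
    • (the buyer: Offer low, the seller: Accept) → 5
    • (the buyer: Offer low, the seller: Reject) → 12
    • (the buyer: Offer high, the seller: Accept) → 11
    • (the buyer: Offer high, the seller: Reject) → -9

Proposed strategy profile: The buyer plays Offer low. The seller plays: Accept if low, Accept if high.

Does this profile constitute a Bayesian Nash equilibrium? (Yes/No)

The buyer plays Offer low: E[Offer low] = 2/3·(-8) + 1/3·(-8) = -8; E[Offer high] = -4. Not best-responding. ✗
The seller (reservation value low), facing Offer low: Accept gives 13, Reject gives -9. Proposed Accept is best. ✓
The seller (reservation value high), facing Offer low: Accept gives 5, Reject gives 12. Proposed Accept is not best — profitable deviation exists. ✗

No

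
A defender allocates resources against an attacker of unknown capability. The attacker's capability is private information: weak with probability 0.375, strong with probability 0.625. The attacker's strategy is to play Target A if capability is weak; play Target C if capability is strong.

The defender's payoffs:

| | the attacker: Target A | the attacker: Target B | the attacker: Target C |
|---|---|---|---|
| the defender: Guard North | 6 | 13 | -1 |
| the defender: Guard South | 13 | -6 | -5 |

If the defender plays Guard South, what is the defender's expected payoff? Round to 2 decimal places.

1.75

E[Guard South] = 0.375·13 + 0.625·(-5) = 4.875 + (-3.125) = 1.75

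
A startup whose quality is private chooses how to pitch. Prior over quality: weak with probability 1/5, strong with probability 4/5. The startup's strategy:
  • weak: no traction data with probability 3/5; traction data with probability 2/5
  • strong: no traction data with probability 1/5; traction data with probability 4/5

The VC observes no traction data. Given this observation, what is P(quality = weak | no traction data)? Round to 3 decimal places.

0.429

P(no traction data) = (1/5)·(3/5) + (4/5)·(1/5) = 7/25
P(weak | no traction data) = ((1/5)·(3/5)) / (7/25) = (3/25) / (7/25) = 3/7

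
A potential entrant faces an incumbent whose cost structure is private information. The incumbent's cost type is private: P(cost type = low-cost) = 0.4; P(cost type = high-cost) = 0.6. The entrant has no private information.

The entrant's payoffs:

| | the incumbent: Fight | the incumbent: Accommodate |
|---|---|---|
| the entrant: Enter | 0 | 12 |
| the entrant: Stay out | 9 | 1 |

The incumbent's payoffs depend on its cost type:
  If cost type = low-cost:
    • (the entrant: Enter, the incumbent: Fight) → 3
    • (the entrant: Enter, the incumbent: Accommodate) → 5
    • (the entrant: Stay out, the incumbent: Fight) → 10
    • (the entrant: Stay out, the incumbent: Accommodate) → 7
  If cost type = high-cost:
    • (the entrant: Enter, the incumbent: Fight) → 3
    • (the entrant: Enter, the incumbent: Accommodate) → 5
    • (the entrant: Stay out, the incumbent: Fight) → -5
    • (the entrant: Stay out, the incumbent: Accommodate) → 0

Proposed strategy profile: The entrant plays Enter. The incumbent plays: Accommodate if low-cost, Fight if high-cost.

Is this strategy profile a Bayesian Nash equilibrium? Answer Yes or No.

The entrant plays Enter: E[Enter] = 0.4·(12) + 0.6·(0) = 4.8; E[Stay out] = 5.8. Not best-responding. ✗
The incumbent (cost type low-cost), facing Enter: Fight gives 3, Accommodate gives 5. Proposed Accommodate is best. ✓
The incumbent (cost type high-cost), facing Enter: Fight gives 3, Accommodate gives 5. Proposed Fight is not best — profitable deviation exists. ✗

No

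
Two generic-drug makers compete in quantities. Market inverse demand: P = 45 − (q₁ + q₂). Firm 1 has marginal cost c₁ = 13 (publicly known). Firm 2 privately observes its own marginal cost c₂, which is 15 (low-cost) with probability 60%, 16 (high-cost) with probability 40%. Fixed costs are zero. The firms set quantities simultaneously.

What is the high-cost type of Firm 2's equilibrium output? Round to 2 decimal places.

8.77

Firm 2 with cost c maximizes (45 − (q₁+q₂) − c)·q₂, giving q₂(c) = (45 − c − q₁)/2.
E[c₂] = 0.6·15 + 0.4·16 = 15.4
Firm 1's FOC against E[q₂] yields q₁ = (45 − 2·13 + E[c₂])/3 = (45 − 26 + 15.4)/3 = 11.4667.
q₂(high-cost) = (45 − 16 − 11.4667)/2 = 8.76667.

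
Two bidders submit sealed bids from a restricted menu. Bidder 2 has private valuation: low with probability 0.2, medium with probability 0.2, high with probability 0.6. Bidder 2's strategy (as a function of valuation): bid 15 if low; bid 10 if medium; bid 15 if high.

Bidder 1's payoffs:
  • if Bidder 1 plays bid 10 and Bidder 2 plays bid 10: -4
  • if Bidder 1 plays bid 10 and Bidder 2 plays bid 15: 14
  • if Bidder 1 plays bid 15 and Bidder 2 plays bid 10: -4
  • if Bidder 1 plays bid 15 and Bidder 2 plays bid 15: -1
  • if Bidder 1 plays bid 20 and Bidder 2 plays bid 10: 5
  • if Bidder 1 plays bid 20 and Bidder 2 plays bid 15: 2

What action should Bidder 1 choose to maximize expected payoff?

E[bid 10] = 0.2·(14) + 0.2·(-4) + 0.6·(14) = 10.4
E[bid 15] = 0.2·(-1) + 0.2·(-4) + 0.6·(-1) = -1.6
E[bid 20] = 0.2·(2) + 0.2·(5) + 0.6·(2) = 2.6
Best response: bid 10 (10.4 is the largest).

bid 10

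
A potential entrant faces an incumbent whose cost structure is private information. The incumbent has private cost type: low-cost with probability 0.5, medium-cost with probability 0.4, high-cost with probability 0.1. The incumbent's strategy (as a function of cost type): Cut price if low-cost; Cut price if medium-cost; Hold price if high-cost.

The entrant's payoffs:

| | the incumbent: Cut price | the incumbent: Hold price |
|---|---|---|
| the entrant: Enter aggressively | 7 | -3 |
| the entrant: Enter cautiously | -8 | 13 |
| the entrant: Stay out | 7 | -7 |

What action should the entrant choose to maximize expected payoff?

Compute the entrant's expected payoff for each action, taking the expectation over the incumbent's type.
E[Enter aggressively] = 0.5·(7) + 0.4·(7) + 0.1·(-3) = 6
E[Enter cautiously] = 0.5·(-8) + 0.4·(-8) + 0.1·(13) = -5.9
E[Stay out] = 0.5·(7) + 0.4·(7) + 0.1·(-7) = 5.6
Best response: Enter aggressively (6 is the largest).

Enter aggressively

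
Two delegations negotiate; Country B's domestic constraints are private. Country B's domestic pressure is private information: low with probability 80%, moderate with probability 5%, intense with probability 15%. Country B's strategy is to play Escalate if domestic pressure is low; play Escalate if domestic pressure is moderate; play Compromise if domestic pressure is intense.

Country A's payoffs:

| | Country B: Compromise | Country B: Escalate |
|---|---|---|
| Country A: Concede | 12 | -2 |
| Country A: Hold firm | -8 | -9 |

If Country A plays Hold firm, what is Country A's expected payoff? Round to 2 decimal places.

-8.85

Take the expectation over Country B's domestic pressure, weighting each type's action by its prior probability.
E[Hold firm] = 0.8·(-9) + 0.05·(-9) + 0.15·(-8) = (-7.2) + (-0.45) + (-1.2) = -8.85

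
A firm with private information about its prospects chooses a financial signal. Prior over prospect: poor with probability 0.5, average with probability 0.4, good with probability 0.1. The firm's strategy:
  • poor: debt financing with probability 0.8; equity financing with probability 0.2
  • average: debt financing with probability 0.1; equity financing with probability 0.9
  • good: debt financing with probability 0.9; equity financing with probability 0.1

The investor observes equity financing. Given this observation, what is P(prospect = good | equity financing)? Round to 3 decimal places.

Apply Bayes' rule using the sender's strategy as the likelihood.
P(equity financing) = 0.5·0.2 + 0.4·0.9 + 0.1·0.1 = 0.47
P(good | equity financing) = (0.1·0.1) / 0.47 = 0.01 / 0.47 = 0.0212766

0.021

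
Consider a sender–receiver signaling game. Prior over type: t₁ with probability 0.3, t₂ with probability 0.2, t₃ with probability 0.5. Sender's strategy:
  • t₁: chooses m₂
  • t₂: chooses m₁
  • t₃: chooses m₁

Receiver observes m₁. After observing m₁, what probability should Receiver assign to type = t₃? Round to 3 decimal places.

P(m₁) = 0.3·0 + 0.2·1 + 0.5·1 = 0.7
P(t₃ | m₁) = (0.5·1) / 0.7 = 0.5 / 0.7 = 0.714286

0.714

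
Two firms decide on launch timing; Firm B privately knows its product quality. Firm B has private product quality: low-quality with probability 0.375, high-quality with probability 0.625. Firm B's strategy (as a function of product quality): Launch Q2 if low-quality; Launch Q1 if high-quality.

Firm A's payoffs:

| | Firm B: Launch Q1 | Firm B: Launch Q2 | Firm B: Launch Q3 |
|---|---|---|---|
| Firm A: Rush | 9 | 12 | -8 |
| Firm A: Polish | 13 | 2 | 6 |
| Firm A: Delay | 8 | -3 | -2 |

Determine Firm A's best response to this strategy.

E[Rush] = 0.375·(12) + 0.625·(9) = 10.125
E[Polish] = 0.375·(2) + 0.625·(13) = 8.875
E[Delay] = 0.375·(-3) + 0.625·(8) = 3.875
Best response: Rush (10.125 is the largest).

Rush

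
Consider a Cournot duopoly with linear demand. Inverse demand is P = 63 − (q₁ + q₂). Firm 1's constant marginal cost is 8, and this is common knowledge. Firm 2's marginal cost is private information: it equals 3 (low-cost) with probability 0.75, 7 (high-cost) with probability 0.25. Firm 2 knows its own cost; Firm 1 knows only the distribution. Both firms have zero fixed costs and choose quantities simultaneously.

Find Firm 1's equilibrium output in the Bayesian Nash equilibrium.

Type-c best response for Firm 2: q₂(c) = (63 − c)/2 − q₁/2.
Firm 1 maximizes expected profit; its first-order condition is 63 − 2q₁ − E[q₂] − 8 = 0.
Substituting E[q₂] and solving: E[c₂] = 4, so q₁ = (63 − 2·8 + 4)/3 = 17.

17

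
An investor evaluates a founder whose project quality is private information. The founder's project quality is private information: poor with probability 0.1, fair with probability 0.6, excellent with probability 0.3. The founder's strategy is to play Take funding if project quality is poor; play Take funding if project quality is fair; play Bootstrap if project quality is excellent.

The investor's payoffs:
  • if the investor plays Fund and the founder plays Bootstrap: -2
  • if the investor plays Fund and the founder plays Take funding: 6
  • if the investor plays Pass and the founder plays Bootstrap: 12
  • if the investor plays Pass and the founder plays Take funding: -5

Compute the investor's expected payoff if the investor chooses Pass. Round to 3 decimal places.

E[Pass] = 0.1·(-5) + 0.6·(-5) + 0.3·12 = (-0.5) + (-3) + 3.6 = 0.1

0.100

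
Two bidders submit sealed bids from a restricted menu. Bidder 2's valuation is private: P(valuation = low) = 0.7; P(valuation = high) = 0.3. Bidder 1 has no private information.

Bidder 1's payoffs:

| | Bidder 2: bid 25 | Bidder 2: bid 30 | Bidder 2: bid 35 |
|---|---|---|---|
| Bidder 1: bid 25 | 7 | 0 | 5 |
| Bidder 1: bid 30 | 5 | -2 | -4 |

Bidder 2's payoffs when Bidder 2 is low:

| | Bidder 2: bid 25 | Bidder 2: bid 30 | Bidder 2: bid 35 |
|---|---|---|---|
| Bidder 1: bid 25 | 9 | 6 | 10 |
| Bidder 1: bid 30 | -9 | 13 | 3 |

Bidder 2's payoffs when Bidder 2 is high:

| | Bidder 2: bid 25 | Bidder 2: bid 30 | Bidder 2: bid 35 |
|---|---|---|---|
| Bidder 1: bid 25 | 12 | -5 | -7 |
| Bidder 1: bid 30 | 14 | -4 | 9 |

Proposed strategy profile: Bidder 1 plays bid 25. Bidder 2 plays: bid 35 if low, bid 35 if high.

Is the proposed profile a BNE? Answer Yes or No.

A profile is a BNE iff every type of every player is best-responding given beliefs about the other side.
Bidder 1 plays bid 25: E[bid 25] = 0.7·(5) + 0.3·(5) = 5; E[bid 30] = -4. Best-responding. ✓
Bidder 2 (valuation low), facing bid 25: bid 25 gives 9, bid 30 gives 6, bid 35 gives 10. Proposed bid 35 is best. ✓
Bidder 2 (valuation high), facing bid 25: bid 25 gives 12, bid 30 gives -5, bid 35 gives -7. Proposed bid 35 is not best — profitable deviation exists. ✗

No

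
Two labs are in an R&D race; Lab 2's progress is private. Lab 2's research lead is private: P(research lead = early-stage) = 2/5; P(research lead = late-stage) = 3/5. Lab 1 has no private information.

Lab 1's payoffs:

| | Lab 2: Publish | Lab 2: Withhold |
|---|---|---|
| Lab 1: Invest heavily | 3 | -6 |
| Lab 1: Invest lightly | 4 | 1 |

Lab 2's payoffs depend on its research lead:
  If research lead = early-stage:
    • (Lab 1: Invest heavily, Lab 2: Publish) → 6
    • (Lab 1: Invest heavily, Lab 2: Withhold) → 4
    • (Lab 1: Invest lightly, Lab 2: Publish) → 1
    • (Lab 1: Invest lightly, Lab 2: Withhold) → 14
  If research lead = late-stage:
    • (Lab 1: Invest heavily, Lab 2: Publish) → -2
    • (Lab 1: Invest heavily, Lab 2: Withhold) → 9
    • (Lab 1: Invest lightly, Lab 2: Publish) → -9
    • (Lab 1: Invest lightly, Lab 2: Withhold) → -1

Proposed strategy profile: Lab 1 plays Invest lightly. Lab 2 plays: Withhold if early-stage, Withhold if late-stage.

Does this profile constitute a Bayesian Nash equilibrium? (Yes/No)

Yes

A profile is a BNE iff every type of every player is best-responding given beliefs about the other side.
Lab 1 plays Invest lightly: E[Invest lightly] = 2/5·(1) + 3/5·(1) = 1; E[Invest heavily] = -6. Best-responding. ✓
Lab 2 (research lead early-stage), facing Invest lightly: Publish gives 1, Withhold gives 14. Proposed Withhold is best. ✓
Lab 2 (research lead late-stage), facing Invest lightly: Publish gives -9, Withhold gives -1. Proposed Withhold is best. ✓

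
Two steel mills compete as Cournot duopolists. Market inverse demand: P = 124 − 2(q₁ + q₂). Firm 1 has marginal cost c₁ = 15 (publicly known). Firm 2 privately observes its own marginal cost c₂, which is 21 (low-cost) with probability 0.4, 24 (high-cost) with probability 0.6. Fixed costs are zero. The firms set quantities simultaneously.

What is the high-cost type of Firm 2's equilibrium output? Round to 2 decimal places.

15.27

Type-c best response for Firm 2: q₂(c) = (124 − c)/4 − q₁/2.
Firm 1 maximizes expected profit; its first-order condition is 124 − 4q₁ − 2E[q₂] − 15 = 0.
Substituting E[q₂] and solving: E[c₂] = 22.8, so q₁ = (124 − 2·15 + 22.8)/6 = 19.4667.
q₂(high-cost) = (124 − 24 − 2·19.4667)/4 = 15.2667.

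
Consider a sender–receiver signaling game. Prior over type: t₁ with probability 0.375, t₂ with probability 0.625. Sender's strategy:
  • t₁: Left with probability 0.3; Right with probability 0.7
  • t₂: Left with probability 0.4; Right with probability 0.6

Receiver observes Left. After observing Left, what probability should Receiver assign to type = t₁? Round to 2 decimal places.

Apply Bayes' rule using the sender's strategy as the likelihood.
P(Left) = 0.375·0.3 + 0.625·0.4 = 0.3625
P(t₁ | Left) = (0.375·0.3) / 0.3625 = 0.1125 / 0.3625 = 0.310345

0.31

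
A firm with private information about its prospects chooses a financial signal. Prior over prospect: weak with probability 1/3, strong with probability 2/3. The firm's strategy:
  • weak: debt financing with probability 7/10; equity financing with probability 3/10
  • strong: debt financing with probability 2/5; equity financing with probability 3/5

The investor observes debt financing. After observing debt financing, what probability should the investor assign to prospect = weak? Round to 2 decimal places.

Apply Bayes' rule using the sender's strategy as the likelihood.
P(debt financing) = (1/3)·(7/10) + (2/3)·(2/5) = 1/2
P(weak | debt financing) = ((1/3)·(7/10)) / (1/2) = (7/30) / (1/2) = 7/15

0.47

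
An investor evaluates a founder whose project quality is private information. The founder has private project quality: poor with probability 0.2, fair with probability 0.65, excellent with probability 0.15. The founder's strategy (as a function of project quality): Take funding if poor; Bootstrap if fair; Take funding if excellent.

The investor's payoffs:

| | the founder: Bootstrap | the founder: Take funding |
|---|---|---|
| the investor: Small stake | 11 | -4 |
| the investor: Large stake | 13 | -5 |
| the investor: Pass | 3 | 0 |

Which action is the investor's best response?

Compute the investor's expected payoff for each action, taking the expectation over the founder's type.
E[Small stake] = 0.2·(-4) + 0.65·(11) + 0.15·(-4) = 5.75
E[Large stake] = 0.2·(-5) + 0.65·(13) + 0.15·(-5) = 6.7
E[Pass] = 0.2·(0) + 0.65·(3) + 0.15·(0) = 1.95
Best response: Large stake (6.7 is the largest).

Large stake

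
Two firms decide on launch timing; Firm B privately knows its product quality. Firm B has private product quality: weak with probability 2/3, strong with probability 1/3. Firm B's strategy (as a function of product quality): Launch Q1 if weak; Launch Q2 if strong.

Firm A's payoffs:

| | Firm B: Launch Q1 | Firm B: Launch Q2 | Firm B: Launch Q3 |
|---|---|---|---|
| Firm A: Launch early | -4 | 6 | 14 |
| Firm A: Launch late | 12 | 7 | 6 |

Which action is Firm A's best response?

Launch late

E[Launch early] = 2/3·(-4) + 1/3·(6) = -2/3
E[Launch late] = 2/3·(12) + 1/3·(7) = 31/3
Best response: Launch late (31/3 is the largest).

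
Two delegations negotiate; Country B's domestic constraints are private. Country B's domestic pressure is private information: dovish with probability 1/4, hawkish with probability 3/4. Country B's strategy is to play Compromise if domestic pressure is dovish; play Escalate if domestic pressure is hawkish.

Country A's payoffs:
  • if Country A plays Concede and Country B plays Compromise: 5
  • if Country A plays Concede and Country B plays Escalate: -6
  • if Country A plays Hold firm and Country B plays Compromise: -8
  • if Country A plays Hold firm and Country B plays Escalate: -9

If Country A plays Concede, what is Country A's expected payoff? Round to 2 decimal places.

-3.25

E[Concede] = 1/4·5 + 3/4·(-6) = 5/4 + (-9/2) = -13/4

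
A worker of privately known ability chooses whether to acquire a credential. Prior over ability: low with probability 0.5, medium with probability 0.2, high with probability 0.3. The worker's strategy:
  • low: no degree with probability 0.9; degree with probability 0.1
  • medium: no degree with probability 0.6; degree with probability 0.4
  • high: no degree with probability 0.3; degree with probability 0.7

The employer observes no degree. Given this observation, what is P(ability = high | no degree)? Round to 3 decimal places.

0.136

P(no degree) = 0.5·0.9 + 0.2·0.6 + 0.3·0.3 = 0.66
P(high | no degree) = (0.3·0.3) / 0.66 = 0.09 / 0.66 = 0.136364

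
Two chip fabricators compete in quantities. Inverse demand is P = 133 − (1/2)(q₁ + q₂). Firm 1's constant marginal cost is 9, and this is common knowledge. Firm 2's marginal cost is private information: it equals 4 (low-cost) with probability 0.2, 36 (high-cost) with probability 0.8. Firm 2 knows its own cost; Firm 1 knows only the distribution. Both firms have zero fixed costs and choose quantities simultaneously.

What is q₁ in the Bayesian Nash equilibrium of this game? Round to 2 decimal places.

Type-c best response for Firm 2: q₂(c) = (133 − c) − q₁/2.
Firm 1 maximizes expected profit; its first-order condition is 133 − q₁ − (1/2)E[q₂] − 9 = 0.
Substituting E[q₂] and solving: E[c₂] = 29.6, so q₁ = (133 − 2·9 + 29.6)/(3/2) = 96.4.

96.40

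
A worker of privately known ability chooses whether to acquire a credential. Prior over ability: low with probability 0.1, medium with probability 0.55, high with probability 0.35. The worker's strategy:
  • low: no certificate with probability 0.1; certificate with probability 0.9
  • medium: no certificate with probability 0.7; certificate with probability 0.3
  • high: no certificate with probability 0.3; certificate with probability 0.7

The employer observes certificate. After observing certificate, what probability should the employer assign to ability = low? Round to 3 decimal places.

0.180

P(certificate) = 0.1·0.9 + 0.55·0.3 + 0.35·0.7 = 0.5
P(low | certificate) = (0.1·0.9) / 0.5 = 0.09 / 0.5 = 0.18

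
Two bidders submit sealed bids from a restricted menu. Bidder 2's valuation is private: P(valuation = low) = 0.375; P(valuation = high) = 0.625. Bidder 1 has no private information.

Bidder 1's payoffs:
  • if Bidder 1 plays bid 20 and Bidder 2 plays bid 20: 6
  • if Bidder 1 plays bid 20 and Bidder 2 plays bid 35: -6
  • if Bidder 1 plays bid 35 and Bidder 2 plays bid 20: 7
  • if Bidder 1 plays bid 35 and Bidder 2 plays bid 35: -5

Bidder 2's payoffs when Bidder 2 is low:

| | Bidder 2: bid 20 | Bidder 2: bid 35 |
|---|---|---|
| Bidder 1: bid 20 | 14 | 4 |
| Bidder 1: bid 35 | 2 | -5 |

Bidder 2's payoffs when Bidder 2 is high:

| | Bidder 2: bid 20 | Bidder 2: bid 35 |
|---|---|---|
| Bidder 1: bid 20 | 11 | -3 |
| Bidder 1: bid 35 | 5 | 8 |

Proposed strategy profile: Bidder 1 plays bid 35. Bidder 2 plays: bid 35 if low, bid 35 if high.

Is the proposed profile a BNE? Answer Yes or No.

No

Bidder 1 plays bid 35: E[bid 35] = 0.375·(-5) + 0.625·(-5) = -5; E[bid 20] = -6. Best-responding. ✓
Bidder 2 (valuation low), facing bid 35: bid 20 gives 2, bid 35 gives -5. Proposed bid 35 is not best — profitable deviation exists. ✗
Bidder 2 (valuation high), facing bid 35: bid 20 gives 5, bid 35 gives 8. Proposed bid 35 is best. ✓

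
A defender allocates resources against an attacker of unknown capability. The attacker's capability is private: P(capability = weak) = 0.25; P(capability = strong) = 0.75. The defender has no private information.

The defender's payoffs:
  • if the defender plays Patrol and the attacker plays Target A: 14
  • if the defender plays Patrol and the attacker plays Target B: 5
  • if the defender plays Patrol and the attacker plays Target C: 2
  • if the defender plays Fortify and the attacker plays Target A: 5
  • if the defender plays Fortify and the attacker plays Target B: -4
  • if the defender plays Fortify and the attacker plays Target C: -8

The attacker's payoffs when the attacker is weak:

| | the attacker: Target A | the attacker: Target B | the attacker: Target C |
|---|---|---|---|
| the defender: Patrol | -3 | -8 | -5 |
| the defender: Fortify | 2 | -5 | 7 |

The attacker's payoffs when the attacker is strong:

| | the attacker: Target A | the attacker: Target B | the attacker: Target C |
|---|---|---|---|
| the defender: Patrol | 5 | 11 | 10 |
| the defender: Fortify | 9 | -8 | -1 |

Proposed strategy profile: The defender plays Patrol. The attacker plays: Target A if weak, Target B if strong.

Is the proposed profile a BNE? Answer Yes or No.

The defender plays Patrol: E[Patrol] = 0.25·(14) + 0.75·(5) = 7.25; E[Fortify] = -1.75. Best-responding. ✓
The attacker (capability weak), facing Patrol: Target A gives -3, Target B gives -8, Target C gives -5. Proposed Target A is best. ✓
The attacker (capability strong), facing Patrol: Target A gives 5, Target B gives 11, Target C gives 10. Proposed Target B is best. ✓

Yes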